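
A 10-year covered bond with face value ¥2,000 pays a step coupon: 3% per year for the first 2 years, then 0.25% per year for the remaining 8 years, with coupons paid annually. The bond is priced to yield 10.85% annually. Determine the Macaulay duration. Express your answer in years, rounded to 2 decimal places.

Periodic yield y = 0.1085. Discount each cash flow and weight by its year:
  t   CF        PV=CF/(1+0.1085)^t    t·PV
  1        60.00        54.1272        54.1272
  2        60.00        48.8292        97.6585
  3         5.00         3.6708        11.0125
  4         5.00         3.3115        13.2461
  5         5.00         2.9874        14.9369
  6         5.00         2.6950        16.1699
  7         5.00         2.4312        17.0184
  8         5.00         2.1932        17.5458
  9         5.00         1.9786        17.8070
  10    2,005.00       715.7435     7,157.4348
  Σ                    837.9676     7,416.9571
Price P = Σ PV = 837.9676.
Macaulay duration = Σ(t·PV) / P = 7,416.9571 / 837.9676 = 8.85113 years.

8.85 years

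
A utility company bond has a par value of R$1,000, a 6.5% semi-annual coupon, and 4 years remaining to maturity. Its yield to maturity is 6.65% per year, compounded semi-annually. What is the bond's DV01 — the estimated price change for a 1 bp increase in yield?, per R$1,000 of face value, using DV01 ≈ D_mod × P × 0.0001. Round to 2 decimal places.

R$0.35

Periodic yield y = 0.03325.
  t   CF        PV=CF/(1+0.03325)^t    t·PV
  1        32.50        31.4541        31.4541
  2        32.50        30.4420        60.8839
  3        32.50        29.4623        88.3870
  4        32.50        28.5142       114.0569
  5        32.50        27.5966       137.9832
  6        32.50        26.7086       160.2515
  7        32.50        25.8491       180.9437
  8     1,032.50       794.7797     6,358.2373
  Σ                    994.8067     7,132.1978
P = 994.8067; D_Mac = 7.16943 half-year periods = 3.58472 yrs; D_mod = 3.46936 yrs.
DV01 ≈ 3.46936 × 994.8067 × 0.0001 = 0.345134.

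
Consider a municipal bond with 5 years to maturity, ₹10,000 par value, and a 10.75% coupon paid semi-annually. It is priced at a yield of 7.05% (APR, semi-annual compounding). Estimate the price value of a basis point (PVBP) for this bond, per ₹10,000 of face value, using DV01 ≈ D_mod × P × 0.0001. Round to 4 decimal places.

Periodic yield y = 0.03525.
  t   CF        PV=CF/(1+0.03525)^t    t·PV
  1       537.50       519.1983       519.1983
  2       537.50       501.5197     1,003.0394
  3       537.50       484.4431     1,453.3292
  4       537.50       467.9479     1,871.7916
  5       537.50       452.0144     2,260.0720
  6       537.50       436.6234     2,619.7406
  7       537.50       421.7565     2,952.2956
  8       537.50       407.3958     3,259.1665
  9       537.50       393.5241     3,541.7168
  10   10,537.50     7,452.2119    74,522.1191
  Σ                 11,536.6351    94,002.4689
P = 11,536.6351; D_Mac = 8.14817 half-year periods = 4.07409 yrs; D_mod = 3.93536 yrs.
DV01 ≈ 3.93536 × 11,536.6351 × 0.0001 = 4.540085.

₹4.5401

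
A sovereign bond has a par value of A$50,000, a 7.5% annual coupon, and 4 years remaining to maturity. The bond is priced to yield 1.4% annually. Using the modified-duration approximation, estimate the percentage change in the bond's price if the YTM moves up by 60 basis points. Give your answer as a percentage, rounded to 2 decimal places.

Periodic yield y = 0.014. Modified duration first:
  t   CF        PV=CF/(1+0.014)^t    t·PV
  1     3,750.00     3,698.2249     3,698.2249
  2     3,750.00     3,647.1645     7,294.3291
  3     3,750.00     3,596.8092    10,790.4277
  4    53,750.00    50,842.4709   203,369.8835
  Σ                 61,784.6695   225,152.8651
P = 61,784.6695; D_Mac = 3.64415 yrs; D_mod = 3.64415/(1+0.014) = 3.59384 yrs.
ΔP/P ≈ -D_mod · Δy = -3.59384 × (+0.006) = -0.021563 = -2.1563%.

-2.16%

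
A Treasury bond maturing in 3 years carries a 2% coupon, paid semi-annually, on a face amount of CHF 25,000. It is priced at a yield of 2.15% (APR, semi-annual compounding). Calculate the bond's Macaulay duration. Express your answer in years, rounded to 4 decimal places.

Periodic yield y = 0.01075. Discount each cash flow and weight by its period:
  t   CF        PV=CF/(1+0.01075)^t    t·PV
  1       250.00       247.3411       247.3411
  2       250.00       244.7104       489.4209
  3       250.00       242.1078       726.3234
  4       250.00       239.5328       958.1312
  5       250.00       236.9852     1,184.9261
  6    25,250.00    23,680.9370   142,085.6220
  Σ                 24,891.6143   145,691.7647
Price P = Σ PV = 24,891.6143.
Macaulay duration = Σ(t·PV) / P = 145,691.7647 / 24,891.6143 = 5.85305 half-year periods.
In years: 5.85305 / 2 = 2.92652 years.

2.9265 years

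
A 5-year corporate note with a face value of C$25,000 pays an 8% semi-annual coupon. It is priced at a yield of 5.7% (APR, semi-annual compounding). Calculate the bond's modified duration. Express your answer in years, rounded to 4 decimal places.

4.1417 years

Periodic yield y = 0.0285. First find Macaulay duration:
  t   CF        PV=CF/(1+0.0285)^t    t·PV
  1     1,000.00       972.2897       972.2897
  2     1,000.00       945.3473     1,890.6947
  3     1,000.00       919.1515     2,757.4546
  4     1,000.00       893.6816     3,574.7264
  5     1,000.00       868.9175     4,344.5873
  6     1,000.00       844.8395     5,069.0372
  7     1,000.00       821.4288     5,750.0016
  8     1,000.00       798.6668     6,389.3344
  9     1,000.00       776.5355     6,988.8198
  10   26,000.00    19,630.4560   196,304.5598
  Σ                 27,471.3143   234,041.5055
P = 27,471.3143; Macaulay duration = 234,041.5055 / 27,471.3143 = 8.51949 half-year periods = 4.25974 years.
Modified duration = D_Mac / (1 + y) = 4.25974 / 1.0285 = 4.14170 years.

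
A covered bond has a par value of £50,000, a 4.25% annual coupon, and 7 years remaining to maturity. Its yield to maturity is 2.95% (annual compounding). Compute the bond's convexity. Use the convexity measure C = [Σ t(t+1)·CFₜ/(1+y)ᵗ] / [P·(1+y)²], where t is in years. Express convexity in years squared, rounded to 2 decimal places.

45.19

With y = 0.0295:
  t   CF        PV=CF/(1+0.0295)^t    t·PV        t(t+1)·PV
  1     2,125.00     2,064.1088     2,064.1088       4,128.2176
  2     2,125.00     2,004.9624     4,009.9248      12,029.7744
  3     2,125.00     1,947.5108     5,842.5325      23,370.1300
  4     2,125.00     1,891.7055     7,566.8221      37,834.1104
  5     2,125.00     1,837.4993     9,187.4964      55,124.9787
  6     2,125.00     1,784.8463    10,709.0779      74,963.5455
  7    52,125.00    42,526.6929   297,686.8505   2,381,494.8041
  Σ                 54,057.3261   337,066.8130   2,588,945.5606
P = 54,057.3261.
Convexity = Σ t(t+1)·PV / [P·(1+y)²] = 2,588,945.5606 / (54,057.3261 × 1.059870) = 45.18722.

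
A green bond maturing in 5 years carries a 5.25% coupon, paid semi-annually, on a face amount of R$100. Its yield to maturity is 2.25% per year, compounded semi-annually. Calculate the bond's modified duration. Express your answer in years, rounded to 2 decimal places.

Periodic yield y = 0.01125. First find Macaulay duration:
  t   CF        PV=CF/(1+0.01125)^t    t·PV
  1        2.625         2.5958         2.5958
  2        2.625         2.5669         5.1338
  3        2.625         2.5384         7.6151
  4        2.625         2.5101        10.0405
  5        2.625         2.4822        12.4110
  6        2.625         2.4546        14.7275
  7        2.625         2.4273        16.9909
  8        2.625         2.4003        19.2022
  9        2.625         2.3736        21.3622
  10     102.625        91.7630       917.6305
  Σ                    114.1122     1,027.7095
P = 114.1122; Macaulay duration = 1,027.7095 / 114.1122 = 9.00613 half-year periods = 4.50307 years.
Modified duration = D_Mac / (1 + y) = 4.50307 / 1.01125 = 4.45297 years.

4.45 years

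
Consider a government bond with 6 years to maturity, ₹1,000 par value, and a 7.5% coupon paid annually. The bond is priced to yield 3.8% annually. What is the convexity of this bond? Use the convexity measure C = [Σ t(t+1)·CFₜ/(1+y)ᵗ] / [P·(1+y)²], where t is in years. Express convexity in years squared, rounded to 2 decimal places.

31.55

With y = 0.038:
  t   CF        PV=CF/(1+0.038)^t    t·PV        t(t+1)·PV
  1        75.00        72.2543        72.2543         144.5087
  2        75.00        69.6092       139.2184         417.6551
  3        75.00        67.0609       201.1826         804.7305
  4        75.00        64.6059       258.4234       1,292.1170
  5        75.00        62.2407       311.2035       1,867.2211
  6     1,075.00       859.4574     5,156.7443      36,097.2098
  Σ                  1,195.2283     6,139.0265      40,623.4422
P = 1,195.2283.
Convexity = Σ t(t+1)·PV / [P·(1+y)²] = 40,623.4422 / (1,195.2283 × 1.077444) = 31.54504.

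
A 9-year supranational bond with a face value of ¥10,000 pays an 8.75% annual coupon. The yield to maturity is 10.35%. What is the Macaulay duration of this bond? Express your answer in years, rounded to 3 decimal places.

Periodic yield y = 0.1035. Discount each cash flow and weight by its year:
  t   CF        PV=CF/(1+0.1035)^t    t·PV
  1       875.00       792.9316       792.9316
  2       875.00       718.5606     1,437.1211
  3       875.00       651.1650     1,953.4950
  4       875.00       590.0906     2,360.3624
  5       875.00       534.7445     2,673.7227
  6       875.00       484.5895     2,907.5372
  7       875.00       439.1387     3,073.9707
  8       875.00       397.9508     3,183.6062
  9    10,875.00     4,482.0658    40,338.5922
  Σ                  9,091.2371    58,721.3392
Price P = Σ PV = 9,091.2371.
Macaulay duration = Σ(t·PV) / P = 58,721.3392 / 9,091.2371 = 6.45911 years.

6.459 years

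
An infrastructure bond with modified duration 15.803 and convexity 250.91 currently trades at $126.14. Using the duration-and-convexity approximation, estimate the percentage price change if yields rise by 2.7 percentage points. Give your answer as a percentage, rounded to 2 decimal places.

-33.52%

Duration effect: -D_mod·Δy = -15.803 × (+0.027) = -0.426681
Convexity effect: ½·C·(Δy)² = 0.5 × 250.91 × (0.027)² = +0.091456695
ΔP/P ≈ -0.426681 + 0.091456695 = -0.335224305
= -33.5224305%.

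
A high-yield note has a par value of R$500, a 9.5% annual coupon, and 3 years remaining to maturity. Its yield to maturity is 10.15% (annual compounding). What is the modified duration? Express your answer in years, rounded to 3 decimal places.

2.492 years

Periodic yield y = 0.1015. First find Macaulay duration:
  t   CF        PV=CF/(1+0.1015)^t    t·PV
  1        47.50        43.1230        43.1230
  2        47.50        39.1494        78.2987
  3       547.50       409.6667     1,229.0000
  Σ                    491.9390     1,350.4217
P = 491.9390; Macaulay duration = 1,350.4217 / 491.9390 = 2.74510 years.
Modified duration = D_Mac / (1 + y) = 2.74510 / 1.1015 = 2.49215 years.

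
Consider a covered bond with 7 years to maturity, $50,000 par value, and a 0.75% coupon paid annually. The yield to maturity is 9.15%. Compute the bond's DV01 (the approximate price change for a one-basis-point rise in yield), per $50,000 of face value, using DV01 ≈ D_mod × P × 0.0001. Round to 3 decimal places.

$18.001

Periodic yield y = 0.0915.
  t   CF        PV=CF/(1+0.0915)^t    t·PV
  1       375.00       343.5639       343.5639
  2       375.00       314.7631       629.5262
  3       375.00       288.3766       865.1299
  4       375.00       264.2021     1,056.8085
  5       375.00       242.0542     1,210.2708
  6       375.00       221.7629     1,330.5772
  7    50,375.00    27,292.8494   191,049.9458
  Σ                 28,967.5722   196,485.8223
P = 28,967.5722; D_Mac = 6.78296 yrs; D_mod = 6.21435 yrs.
DV01 ≈ 6.21435 × 28,967.5722 × 0.0001 = 18.001450.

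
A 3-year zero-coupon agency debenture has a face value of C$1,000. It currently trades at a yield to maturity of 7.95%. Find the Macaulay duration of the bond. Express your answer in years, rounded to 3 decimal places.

A zero-coupon bond has a single cash flow at maturity, so its Macaulay duration equals its maturity: 3 years.

3.000 years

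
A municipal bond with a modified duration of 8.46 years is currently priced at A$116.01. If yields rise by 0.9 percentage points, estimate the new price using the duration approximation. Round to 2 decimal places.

Duration approximation: ΔP/P ≈ -D_mod · Δy = -8.46 × (+0.009) = -0.076140.
New price ≈ 116.01 × (1 - 0.076140) = 107.1769986.

A$107.18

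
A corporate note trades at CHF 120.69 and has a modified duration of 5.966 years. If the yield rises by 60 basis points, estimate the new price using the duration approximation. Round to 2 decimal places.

Duration approximation: ΔP/P ≈ -D_mod · Δy = -5.966 × (+0.006) = -0.035796.
New price ≈ 120.69 × (1 - 0.035796) = 116.36978076.

CHF 116.37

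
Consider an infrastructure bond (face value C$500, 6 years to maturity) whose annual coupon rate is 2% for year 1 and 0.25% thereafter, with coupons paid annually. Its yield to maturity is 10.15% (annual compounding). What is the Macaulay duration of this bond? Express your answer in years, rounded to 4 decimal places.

Periodic yield y = 0.1015. Discount each cash flow and weight by its year:
  t   CF        PV=CF/(1+0.1015)^t    t·PV
  1        10.00         9.0785         9.0785
  2         1.25         1.0302         2.0605
  3         1.25         0.9353         2.8059
  4         1.25         0.8491         3.3965
  5         1.25         0.7709         3.8544
  6       501.25       280.6386     1,683.8315
  Σ                    293.3027     1,705.0274
Price P = Σ PV = 293.3027.
Macaulay duration = Σ(t·PV) / P = 1,705.0274 / 293.3027 = 5.81320 years.

5.8132 years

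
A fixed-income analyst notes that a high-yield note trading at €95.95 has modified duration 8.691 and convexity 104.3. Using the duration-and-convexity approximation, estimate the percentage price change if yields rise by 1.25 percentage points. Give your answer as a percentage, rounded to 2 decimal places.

Duration effect: -D_mod·Δy = -8.691 × (+0.0125) = -0.1086375
Convexity effect: ½·C·(Δy)² = 0.5 × 104.3 × (0.0125)² = +0.0081484375
ΔP/P ≈ -0.1086375 + 0.0081484375 = -0.1004890625
= -10.04890625%.

-10.05%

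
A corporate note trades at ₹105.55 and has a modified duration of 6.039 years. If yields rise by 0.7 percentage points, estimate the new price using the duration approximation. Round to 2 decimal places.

Duration approximation: ΔP/P ≈ -D_mod · Δy = -6.039 × (+0.007) = -0.042273.
New price ≈ 105.55 × (1 - 0.042273) = 101.08808485.

₹101.09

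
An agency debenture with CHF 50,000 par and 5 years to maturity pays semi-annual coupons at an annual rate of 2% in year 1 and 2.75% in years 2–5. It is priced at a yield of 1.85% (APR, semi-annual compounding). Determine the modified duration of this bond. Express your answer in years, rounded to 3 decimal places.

4.698 years

Periodic yield y = 0.00925. First find Macaulay duration:
  t   CF        PV=CF/(1+0.00925)^t    t·PV
  1       500.00       495.4174       495.4174
  2       500.00       490.8768       981.7536
  3       687.50       668.7695     2,006.3084
  4       687.50       662.6400     2,650.5601
  5       687.50       656.5668     3,282.8340
  6       687.50       650.5492     3,903.2953
  7       687.50       644.5868     4,512.1075
  8       687.50       638.6790     5,109.4320
  9       687.50       632.8254     5,695.4283
  10   50,687.50    46,228.8714   462,288.7137
  Σ                 51,769.7822   490,925.8502
P = 51,769.7822; Macaulay duration = 490,925.8502 / 51,769.7822 = 9.48286 half-year periods = 4.74143 years.
Modified duration = D_Mac / (1 + y) = 4.74143 / 1.00925 = 4.69798 years.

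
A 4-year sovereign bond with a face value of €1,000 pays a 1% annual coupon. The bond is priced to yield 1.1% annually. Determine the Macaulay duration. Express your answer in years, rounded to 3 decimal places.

Periodic yield y = 0.011. Discount each cash flow and weight by its year:
  t   CF        PV=CF/(1+0.011)^t    t·PV
  1        10.00         9.8912         9.8912
  2        10.00         9.7836        19.5672
  3        10.00         9.6771        29.0314
  4     1,010.00       966.7557     3,867.0229
  Σ                    996.1076     3,925.5126
Price P = Σ PV = 996.1076.
Macaulay duration = Σ(t·PV) / P = 3,925.5126 / 996.1076 = 3.94085 years.

3.941 years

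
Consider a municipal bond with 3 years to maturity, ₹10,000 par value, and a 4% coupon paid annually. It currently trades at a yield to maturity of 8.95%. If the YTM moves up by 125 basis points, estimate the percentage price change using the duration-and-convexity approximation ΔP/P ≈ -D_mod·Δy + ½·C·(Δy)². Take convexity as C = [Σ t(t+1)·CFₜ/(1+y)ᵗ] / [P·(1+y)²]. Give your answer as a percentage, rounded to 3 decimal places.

With y = 0.0895:
  t   CF        PV=CF/(1+0.0895)^t    t·PV        t(t+1)·PV
  1       400.00       367.1409       367.1409         734.2818
  2       400.00       336.9811       673.9622       2,021.8865
  3    10,400.00     8,041.7698    24,125.3093      96,501.2373
  Σ                  8,745.8917    25,166.4124      99,257.4056
P = 8,745.8917; D_Mac = 2.87751 yrs; D_mod = 2.64113 yrs; C = 9.56102.
Duration effect: -2.64113 × (+0.0125) = -0.033014
Convexity effect: 0.5 × 9.56102 × (0.0125)² = +0.0007470
ΔP/P ≈ -0.033014 + 0.0007470 = -0.032267 = -3.2267%.

-3.227%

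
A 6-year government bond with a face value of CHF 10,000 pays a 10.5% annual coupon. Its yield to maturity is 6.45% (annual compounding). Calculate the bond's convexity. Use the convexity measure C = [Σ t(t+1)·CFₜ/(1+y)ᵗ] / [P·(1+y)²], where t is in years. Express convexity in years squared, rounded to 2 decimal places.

27.76

With y = 0.0645:
  t   CF        PV=CF/(1+0.0645)^t    t·PV        t(t+1)·PV
  1     1,050.00       986.3786       986.3786       1,972.7572
  2     1,050.00       926.6121     1,853.2242       5,559.6726
  3     1,050.00       870.4670     2,611.4009      10,445.6038
  4     1,050.00       817.7238     3,270.8952      16,354.4759
  5     1,050.00       768.1764     3,840.8821      23,045.2925
  6    11,050.00     7,594.3093    45,565.8560     318,960.9923
  Σ                 11,963.6672    58,128.6370     376,338.7943
P = 11,963.6672.
Convexity = Σ t(t+1)·PV / [P·(1+y)²] = 376,338.7943 / (11,963.6672 × 1.133160) = 27.76025.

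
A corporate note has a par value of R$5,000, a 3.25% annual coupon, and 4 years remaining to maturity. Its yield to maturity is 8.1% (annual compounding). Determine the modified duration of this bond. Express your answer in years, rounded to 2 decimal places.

3.51 years

Periodic yield y = 0.081. First find Macaulay duration:
  t   CF        PV=CF/(1+0.081)^t    t·PV
  1       162.50       150.3238       150.3238
  2       162.50       139.0599       278.1198
  3       162.50       128.6401       385.9202
  4     5,162.50     3,780.5700    15,122.2802
  Σ                  4,198.5938    15,936.6440
P = 4,198.5938; Macaulay duration = 15,936.6440 / 4,198.5938 = 3.79571 years.
Modified duration = D_Mac / (1 + y) = 3.79571 / 1.081 = 3.51129 years.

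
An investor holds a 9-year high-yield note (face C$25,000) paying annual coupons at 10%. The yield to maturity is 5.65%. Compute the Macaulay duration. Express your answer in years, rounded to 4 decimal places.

6.6818 years

Periodic yield y = 0.0565. Discount each cash flow and weight by its year:
  t   CF        PV=CF/(1+0.0565)^t    t·PV
  1     2,500.00     2,366.3038     2,366.3038
  2     2,500.00     2,239.7575     4,479.5151
  3     2,500.00     2,119.9787     6,359.9362
  4     2,500.00     2,006.6055     8,026.4221
  5     2,500.00     1,899.2953     9,496.4767
  6     2,500.00     1,797.7239    10,786.3436
  7     2,500.00     1,701.5844    11,911.0909
  8     2,500.00     1,610.5863    12,884.6903
  9    27,500.00    16,769.0006   150,921.0058
  Σ                 32,510.8362   217,231.7845
Price P = Σ PV = 32,510.8362.
Macaulay duration = Σ(t·PV) / P = 217,231.7845 / 32,510.8362 = 6.68183 years.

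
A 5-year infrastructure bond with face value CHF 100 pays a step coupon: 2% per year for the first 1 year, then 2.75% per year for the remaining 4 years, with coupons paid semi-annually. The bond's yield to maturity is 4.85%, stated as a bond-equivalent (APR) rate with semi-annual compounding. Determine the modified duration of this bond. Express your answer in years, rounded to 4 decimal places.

Periodic yield y = 0.02425. First find Macaulay duration:
  t   CF        PV=CF/(1+0.02425)^t    t·PV
  1        1.000         0.9763         0.9763
  2        1.000         0.9532         1.9064
  3        1.375         1.2796         3.8389
  4        1.375         1.2493         4.9973
  5        1.375         1.2198         6.0988
  6        1.375         1.1909         7.1453
  7        1.375         1.1627         8.1388
  8        1.375         1.1352         9.0812
  9        1.375         1.1083         9.9745
  10     101.375        79.7758       797.7580
  Σ                     90.0510       849.9155
P = 90.0510; Macaulay duration = 849.9155 / 90.0510 = 9.43815 half-year periods = 4.71908 years.
Modified duration = D_Mac / (1 + y) = 4.71908 / 1.02425 = 4.60735 years.

4.6073 years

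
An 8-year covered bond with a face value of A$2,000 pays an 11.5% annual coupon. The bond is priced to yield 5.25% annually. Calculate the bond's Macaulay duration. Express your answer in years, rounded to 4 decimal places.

6.0195 years

Periodic yield y = 0.0525. Discount each cash flow and weight by its year:
  t   CF        PV=CF/(1+0.0525)^t    t·PV
  1       230.00       218.5273       218.5273
  2       230.00       207.6269       415.2538
  3       230.00       197.2702       591.8107
  4       230.00       187.4301       749.7205
  5       230.00       178.0809       890.4044
  6       230.00       169.1980     1,015.1880
  7       230.00       160.7582     1,125.3073
  8     2,230.00     1,480.9078    11,847.2626
  Σ                  2,799.7995    16,853.4746
Price P = Σ PV = 2,799.7995.
Macaulay duration = Σ(t·PV) / P = 16,853.4746 / 2,799.7995 = 6.01953 years.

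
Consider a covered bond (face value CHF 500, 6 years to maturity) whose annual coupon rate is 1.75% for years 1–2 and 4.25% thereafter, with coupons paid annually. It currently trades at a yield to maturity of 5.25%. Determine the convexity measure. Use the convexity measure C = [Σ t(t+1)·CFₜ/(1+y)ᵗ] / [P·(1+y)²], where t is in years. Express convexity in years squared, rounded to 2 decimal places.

34.43

With y = 0.0525:
  t   CF        PV=CF/(1+0.0525)^t    t·PV        t(t+1)·PV
  1         8.75         8.3135         8.3135          16.6271
  2         8.75         7.8988        15.7977          47.3931
  3        21.25        18.2261        54.6782         218.7126
  4        21.25        17.3169        69.2677         346.3383
  5        21.25        16.4531        82.2656         493.5938
  6       521.25       383.4541     2,300.7249      16,105.0742
  Σ                    451.6626     2,531.0476      17,227.7391
P = 451.6626.
Convexity = Σ t(t+1)·PV / [P·(1+y)²] = 17,227.7391 / (451.6626 × 1.107756) = 34.43261.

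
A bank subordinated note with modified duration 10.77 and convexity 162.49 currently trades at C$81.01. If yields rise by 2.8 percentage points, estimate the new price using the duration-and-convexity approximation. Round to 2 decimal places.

Duration effect: -D_mod·Δy = -10.77 × (+0.028) = -0.301560
Convexity effect: ½·C·(Δy)² = 0.5 × 162.49 × (0.028)² = +0.06369608
ΔP/P ≈ -0.301560 + 0.06369608 = -0.23786392
New price ≈ 81.01 × (1 - 0.23786392) = 61.7406438408.

C$61.74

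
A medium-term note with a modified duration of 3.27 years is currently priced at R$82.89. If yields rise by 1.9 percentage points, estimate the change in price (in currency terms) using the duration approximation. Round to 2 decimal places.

-R$5.15

Duration approximation: ΔP/P ≈ -D_mod · Δy = -3.27 × (+0.019) = -0.062130.
ΔP ≈ 82.89 × (-0.062130) = -5.1499557.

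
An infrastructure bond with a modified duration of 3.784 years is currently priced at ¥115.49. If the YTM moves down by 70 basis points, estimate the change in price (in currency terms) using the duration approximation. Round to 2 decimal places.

Duration approximation: ΔP/P ≈ -D_mod · Δy = -3.784 × (-0.007) = +0.026488.
ΔP ≈ 115.49 × (+0.026488) = +3.05909912.

+¥3.06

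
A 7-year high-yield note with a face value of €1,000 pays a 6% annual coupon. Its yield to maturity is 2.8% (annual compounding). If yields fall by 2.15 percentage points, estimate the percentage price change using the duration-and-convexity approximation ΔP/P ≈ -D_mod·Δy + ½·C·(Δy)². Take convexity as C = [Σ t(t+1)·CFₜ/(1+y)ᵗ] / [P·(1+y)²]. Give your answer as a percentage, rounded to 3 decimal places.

With y = 0.028:
  t   CF        PV=CF/(1+0.028)^t    t·PV        t(t+1)·PV
  1        60.00        58.3658        58.3658         116.7315
  2        60.00        56.7760       113.5521         340.6562
  3        60.00        55.2296       165.6888         662.7552
  4        60.00        53.7253       214.9012       1,074.5059
  5        60.00        52.2620       261.3098       1,567.8587
  6        60.00        50.8385       305.0309       2,135.2162
  7     1,060.00       873.6834     6,115.7835      48,926.2680
  Σ                  1,200.8805     7,234.6320      54,823.9917
P = 1,200.8805; D_Mac = 6.02444 yrs; D_mod = 5.86035 yrs; C = 43.20009.
Duration effect: -5.86035 × (-0.0215) = +0.125998
Convexity effect: 0.5 × 43.20009 × (-0.0215)² = +0.0099846
ΔP/P ≈ +0.125998 + 0.0099846 = +0.135982 = +13.5982%.

+13.598%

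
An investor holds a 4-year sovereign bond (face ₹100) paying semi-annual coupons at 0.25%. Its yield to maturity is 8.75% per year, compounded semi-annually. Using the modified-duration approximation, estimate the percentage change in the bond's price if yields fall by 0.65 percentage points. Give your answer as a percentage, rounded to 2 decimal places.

Periodic yield y = 0.04375. Modified duration first:
  t   CF        PV=CF/(1+0.04375)^t    t·PV
  1        0.125         0.1198         0.1198
  2        0.125         0.1147         0.2295
  3        0.125         0.1099         0.3298
  4        0.125         0.1053         0.4213
  5        0.125         0.1009         0.5045
  6        0.125         0.0967         0.5801
  7        0.125         0.0926         0.6484
  8      100.125        71.0838       568.6704
  Σ                     71.8238       571.5037
P = 71.8238; D_Mac = 7.95703 half-year periods = 3.97851 yrs; D_mod = 3.97851/(1+0.04375) = 3.81175 yrs.
ΔP/P ≈ -D_mod · Δy = -3.81175 × (-0.0065) = +0.024776 = +2.4776%.

+2.48%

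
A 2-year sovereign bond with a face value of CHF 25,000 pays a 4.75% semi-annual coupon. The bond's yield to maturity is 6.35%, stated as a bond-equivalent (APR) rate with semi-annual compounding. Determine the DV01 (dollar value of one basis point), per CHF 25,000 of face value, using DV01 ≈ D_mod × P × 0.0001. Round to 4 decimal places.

CHF 4.5387

Periodic yield y = 0.03175.
  t   CF        PV=CF/(1+0.03175)^t    t·PV
  1       593.75       575.4786       575.4786
  2       593.75       557.7694     1,115.5388
  3       593.75       540.6052     1,621.8155
  4    25,593.75    22,585.8278    90,343.3113
  Σ                 24,259.6809    93,656.1441
P = 24,259.6809; D_Mac = 3.86057 half-year periods = 1.93028 yrs; D_mod = 1.87088 yrs.
DV01 ≈ 1.87088 × 24,259.6809 × 0.0001 = 4.538703.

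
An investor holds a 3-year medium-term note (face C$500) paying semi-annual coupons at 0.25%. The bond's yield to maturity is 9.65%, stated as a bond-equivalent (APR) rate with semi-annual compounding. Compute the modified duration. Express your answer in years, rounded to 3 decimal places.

2.851 years

Periodic yield y = 0.04825. First find Macaulay duration:
  t   CF        PV=CF/(1+0.04825)^t    t·PV
  1        0.625         0.5962         0.5962
  2        0.625         0.5688         1.1376
  3        0.625         0.5426         1.6278
  4        0.625         0.5176         2.0705
  5        0.625         0.4938         2.4690
  6      500.625       377.3317     2,263.9903
  Σ                    380.0508     2,271.8915
P = 380.0508; Macaulay duration = 2,271.8915 / 380.0508 = 5.97786 half-year periods = 2.98893 years.
Modified duration = D_Mac / (1 + y) = 2.98893 / 1.04825 = 2.85135 years.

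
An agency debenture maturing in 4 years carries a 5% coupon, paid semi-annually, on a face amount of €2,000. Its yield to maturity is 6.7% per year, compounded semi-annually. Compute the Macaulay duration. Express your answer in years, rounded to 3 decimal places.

Periodic yield y = 0.0335. Discount each cash flow and weight by its period:
  t   CF        PV=CF/(1+0.0335)^t    t·PV
  1        50.00        48.3793        48.3793
  2        50.00        46.8111        93.6222
  3        50.00        45.2938       135.8813
  4        50.00        43.8256       175.3025
  5        50.00        42.4051       212.0253
  6        50.00        41.0305       246.1832
  7        50.00        39.7006       277.9039
  8     2,050.00     1,574.9618    12,599.6941
  Σ                  1,882.4077    13,788.9918
Price P = Σ PV = 1,882.4077.
Macaulay duration = Σ(t·PV) / P = 13,788.9918 / 1,882.4077 = 7.32519 half-year periods.
In years: 7.32519 / 2 = 3.66259 years.

3.663 years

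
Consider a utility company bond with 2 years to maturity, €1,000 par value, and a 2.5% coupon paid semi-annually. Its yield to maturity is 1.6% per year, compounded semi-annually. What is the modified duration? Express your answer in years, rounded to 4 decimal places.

Periodic yield y = 0.008. First find Macaulay duration:
  t   CF        PV=CF/(1+0.008)^t    t·PV
  1        12.50        12.4008        12.4008
  2        12.50        12.3024        24.6047
  3        12.50        12.2047        36.6142
  4     1,012.50       980.7378     3,922.9511
  Σ                  1,017.6457     3,996.5709
P = 1,017.6457; Macaulay duration = 3,996.5709 / 1,017.6457 = 3.92727 half-year periods = 1.96364 years.
Modified duration = D_Mac / (1 + y) = 1.96364 / 1.008 = 1.94805 years.

1.9481 years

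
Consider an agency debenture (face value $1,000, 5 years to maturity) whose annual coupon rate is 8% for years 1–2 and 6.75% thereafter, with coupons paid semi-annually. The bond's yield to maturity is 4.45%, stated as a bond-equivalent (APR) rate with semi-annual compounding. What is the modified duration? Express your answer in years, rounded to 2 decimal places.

Periodic yield y = 0.02225. First find Macaulay duration:
  t   CF        PV=CF/(1+0.02225)^t    t·PV
  1        40.00        39.1294        39.1294
  2        40.00        38.2777        76.5554
  3        40.00        37.4446       112.3337
  4        40.00        36.6295       146.5182
  5        33.75        30.2335       151.1674
  6        33.75        29.5754       177.4526
  7        33.75        28.9317       202.5219
  8        33.75        28.3020       226.4158
  9        33.75        27.6860       249.1737
  10    1,033.75       829.5534     8,295.5337
  Σ                  1,125.7631     9,676.8017
P = 1,125.7631; Macaulay duration = 9,676.8017 / 1,125.7631 = 8.59577 half-year periods = 4.29789 years.
Modified duration = D_Mac / (1 + y) = 4.29789 / 1.02225 = 4.20434 years.

4.20 years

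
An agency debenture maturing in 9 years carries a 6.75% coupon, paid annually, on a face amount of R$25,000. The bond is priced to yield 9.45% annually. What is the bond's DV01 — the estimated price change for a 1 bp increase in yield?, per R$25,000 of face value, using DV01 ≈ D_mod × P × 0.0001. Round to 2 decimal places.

R$13.12

Periodic yield y = 0.0945.
  t   CF        PV=CF/(1+0.0945)^t    t·PV
  1     1,687.50     1,541.7999     1,541.7999
  2     1,687.50     1,408.6797     2,817.3594
  3     1,687.50     1,287.0532     3,861.1595
  4     1,687.50     1,175.9280     4,703.7119
  5     1,687.50     1,074.3974     5,371.9870
  6     1,687.50       981.6331     5,889.7985
  7     1,687.50       896.8781     6,278.1467
  8     1,687.50       819.4409     6,555.5275
  9    26,687.50    11,840.3898   106,563.5080
  Σ                 21,026.2000   143,582.9983
P = 21,026.2000; D_Mac = 6.82877 yrs; D_mod = 6.23916 yrs.
DV01 ≈ 6.23916 × 21,026.2000 × 0.0001 = 13.118593.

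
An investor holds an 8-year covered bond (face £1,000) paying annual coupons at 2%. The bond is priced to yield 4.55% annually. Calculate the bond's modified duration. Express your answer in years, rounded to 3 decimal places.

Periodic yield y = 0.0455. First find Macaulay duration:
  t   CF        PV=CF/(1+0.0455)^t    t·PV
  1        20.00        19.1296        19.1296
  2        20.00        18.2971        36.5942
  3        20.00        17.5008        52.5024
  4        20.00        16.7392        66.9567
  5        20.00        16.0107        80.0534
  6        20.00        15.3139        91.8834
  7        20.00        14.6474       102.5321
  8     1,020.00       714.5093     5,716.0743
  Σ                    832.1480     6,165.7260
P = 832.1480; Macaulay duration = 6,165.7260 / 832.1480 = 7.40941 years.
Modified duration = D_Mac / (1 + y) = 7.40941 / 1.0455 = 7.08695 years.

7.087 years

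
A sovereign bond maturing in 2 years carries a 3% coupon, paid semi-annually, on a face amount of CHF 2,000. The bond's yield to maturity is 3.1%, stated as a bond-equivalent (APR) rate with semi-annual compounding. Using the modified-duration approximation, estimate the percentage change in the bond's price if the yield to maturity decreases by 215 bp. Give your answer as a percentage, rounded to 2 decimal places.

Periodic yield y = 0.0155. Modified duration first:
  t   CF        PV=CF/(1+0.0155)^t    t·PV
  1        30.00        29.5421        29.5421
  2        30.00        29.0912        58.1824
  3        30.00        28.6472        85.9415
  4     2,030.00     1,908.8699     7,635.4795
  Σ                  1,996.1503     7,809.1455
P = 1,996.1503; D_Mac = 3.91210 half-year periods = 1.95605 yrs; D_mod = 1.95605/(1+0.0155) = 1.92620 yrs.
ΔP/P ≈ -D_mod · Δy = -1.92620 × (-0.0215) = +0.041413 = +4.1413%.

+4.14%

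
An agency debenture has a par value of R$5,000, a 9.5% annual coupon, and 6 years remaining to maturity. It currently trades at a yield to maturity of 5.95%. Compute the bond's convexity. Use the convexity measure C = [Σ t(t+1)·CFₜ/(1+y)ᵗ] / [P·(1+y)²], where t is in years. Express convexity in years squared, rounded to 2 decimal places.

With y = 0.0595:
  t   CF        PV=CF/(1+0.0595)^t    t·PV        t(t+1)·PV
  1       475.00       448.3247       448.3247         896.6494
  2       475.00       423.1474       846.2948       2,538.8845
  3       475.00       399.3841     1,198.1522       4,792.6087
  4       475.00       376.9552     1,507.8209       7,539.1045
  5       475.00       355.7860     1,778.9298      10,673.5788
  6     5,475.00     3,870.6006    23,223.6035     162,565.2243
  Σ                  5,874.1979    29,003.1258     189,006.0501
P = 5,874.1979.
Convexity = Σ t(t+1)·PV / [P·(1+y)²] = 189,006.0501 / (5,874.1979 × 1.122540) = 28.66324.

28.66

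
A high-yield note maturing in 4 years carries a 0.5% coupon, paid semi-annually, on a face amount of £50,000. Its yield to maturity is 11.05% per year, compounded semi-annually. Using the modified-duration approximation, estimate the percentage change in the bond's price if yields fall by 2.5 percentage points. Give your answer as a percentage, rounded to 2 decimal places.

+9.37%

Periodic yield y = 0.05525. Modified duration first:
  t   CF        PV=CF/(1+0.05525)^t    t·PV
  1       125.00       118.4553       118.4553
  2       125.00       112.2533       224.5067
  3       125.00       106.3761       319.1282
  4       125.00       100.8065       403.2260
  5       125.00        95.5286       477.6428
  6       125.00        90.5269       543.1616
  7       125.00        85.7872       600.5104
  8    50,125.00    32,599.5420   260,796.3363
  Σ                 33,309.2760   263,482.9673
P = 33,309.2760; D_Mac = 7.91020 half-year periods = 3.95510 yrs; D_mod = 3.95510/(1+0.05525) = 3.74802 yrs.
ΔP/P ≈ -D_mod · Δy = -3.74802 × (-0.025) = +0.093701 = +9.3701%.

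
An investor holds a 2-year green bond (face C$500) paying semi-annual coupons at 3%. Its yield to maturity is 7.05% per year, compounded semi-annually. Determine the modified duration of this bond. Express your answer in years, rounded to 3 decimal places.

Periodic yield y = 0.03525. First find Macaulay duration:
  t   CF        PV=CF/(1+0.03525)^t    t·PV
  1         7.50         7.2446         7.2446
  2         7.50         6.9979        13.9959
  3         7.50         6.7597        20.2790
  4       507.50       441.8299     1,767.3195
  Σ                    462.8321     1,808.8391
P = 462.8321; Macaulay duration = 1,808.8391 / 462.8321 = 3.90820 half-year periods = 1.95410 years.
Modified duration = D_Mac / (1 + y) = 1.95410 / 1.03525 = 1.88756 years.

1.888 years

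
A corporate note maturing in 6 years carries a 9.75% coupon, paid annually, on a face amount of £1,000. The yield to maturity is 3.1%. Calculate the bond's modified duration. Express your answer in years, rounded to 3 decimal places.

4.847 years

Periodic yield y = 0.031. First find Macaulay duration:
  t   CF        PV=CF/(1+0.031)^t    t·PV
  1        97.50        94.5684        94.5684
  2        97.50        91.7249       183.4498
  3        97.50        88.9669       266.9008
  4        97.50        86.2919       345.1675
  5        97.50        83.6973       418.4863
  6     1,097.50       913.8029     5,482.8175
  Σ                  1,359.0523     6,791.3903
P = 1,359.0523; Macaulay duration = 6,791.3903 / 1,359.0523 = 4.99715 years.
Modified duration = D_Mac / (1 + y) = 4.99715 / 1.031 = 4.84690 years.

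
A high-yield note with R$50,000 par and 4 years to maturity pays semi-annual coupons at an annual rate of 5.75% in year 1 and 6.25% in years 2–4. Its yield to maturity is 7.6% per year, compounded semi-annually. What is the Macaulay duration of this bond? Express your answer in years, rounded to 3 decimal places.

Periodic yield y = 0.038. Discount each cash flow and weight by its period:
  t   CF        PV=CF/(1+0.038)^t    t·PV
  1     1,437.50     1,384.8748     1,384.8748
  2     1,437.50     1,334.1761     2,668.3521
  3     1,562.50     1,397.1015     4,191.3046
  4     1,562.50     1,345.9552     5,383.8209
  5     1,562.50     1,296.6813     6,483.4067
  6     1,562.50     1,249.2113     7,495.2678
  7     1,562.50     1,203.4791     8,424.3537
  8    51,562.50    38,260.8961   306,087.1691
  Σ                 47,472.3754   342,118.5496
Price P = Σ PV = 47,472.3754.
Macaulay duration = Σ(t·PV) / P = 342,118.5496 / 47,472.3754 = 7.20669 half-year periods.
In years: 7.20669 / 2 = 3.60334 years.

3.603 years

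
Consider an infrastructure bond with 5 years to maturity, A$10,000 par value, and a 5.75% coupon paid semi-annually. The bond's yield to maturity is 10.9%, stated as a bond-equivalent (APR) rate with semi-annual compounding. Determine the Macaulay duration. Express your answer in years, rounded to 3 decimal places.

4.334 years

Periodic yield y = 0.0545. Discount each cash flow and weight by its period:
  t   CF        PV=CF/(1+0.0545)^t    t·PV
  1       287.50       272.6411       272.6411
  2       287.50       258.5501       517.1002
  3       287.50       245.1874       735.5621
  4       287.50       232.5153       930.0612
  5       287.50       220.4981     1,102.4907
  6       287.50       209.1021     1,254.6125
  7       287.50       198.2950     1,388.0650
  8       287.50       188.0465     1,504.3717
  9       287.50       178.3276     1,604.9485
  10   10,287.50     6,051.2348    60,512.3484
  Σ                  8,054.3979    69,822.2012
Price P = Σ PV = 8,054.3979.
Macaulay duration = Σ(t·PV) / P = 69,822.2012 / 8,054.3979 = 8.66883 half-year periods.
In years: 8.66883 / 2 = 4.33441 years.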